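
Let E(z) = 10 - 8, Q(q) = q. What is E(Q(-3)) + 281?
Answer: 283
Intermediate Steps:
E(z) = 2
E(Q(-3)) + 281 = 2 + 281 = 283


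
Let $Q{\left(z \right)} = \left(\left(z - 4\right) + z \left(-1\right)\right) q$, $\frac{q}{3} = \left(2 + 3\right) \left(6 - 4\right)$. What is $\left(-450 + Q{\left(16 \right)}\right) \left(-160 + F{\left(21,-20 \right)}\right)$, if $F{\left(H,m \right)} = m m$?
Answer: $-136800$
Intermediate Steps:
$q = 30$ ($q = 3 \left(2 + 3\right) \left(6 - 4\right) = 3 \cdot 5 \cdot 2 = 3 \cdot 10 = 30$)
$Q{\left(z \right)} = -120$ ($Q{\left(z \right)} = \left(\left(z - 4\right) + z \left(-1\right)\right) 30 = \left(\left(-4 + z\right) - z\right) 30 = \left(-4\right) 30 = -120$)
$F{\left(H,m \right)} = m^{2}$
$\left(-450 + Q{\left(16 \right)}\right) \left(-160 + F{\left(21,-20 \right)}\right) = \left(-450 - 120\right) \left(-160 + \left(-20\right)^{2}\right) = - 570 \left(-160 + 400\right) = \left(-570\right) 240 = -136800$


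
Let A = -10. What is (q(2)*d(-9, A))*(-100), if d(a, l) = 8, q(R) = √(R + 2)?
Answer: -1600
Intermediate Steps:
q(R) = √(2 + R)
(q(2)*d(-9, A))*(-100) = (√(2 + 2)*8)*(-100) = (√4*8)*(-100) = (2*8)*(-100) = 16*(-100) = -1600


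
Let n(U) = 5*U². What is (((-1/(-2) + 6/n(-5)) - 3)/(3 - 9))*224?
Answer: 34328/375 ≈ 91.541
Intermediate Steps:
(((-1/(-2) + 6/n(-5)) - 3)/(3 - 9))*224 = (((-1/(-2) + 6/((5*(-5)²))) - 3)/(3 - 9))*224 = (((-1*(-½) + 6/((5*25))) - 3)/(-6))*224 = (((½ + 6/125) - 3)*(-⅙))*224 = ((137/250 - 3)*(-⅙))*224 = -613/250*(-⅙)*224 = (613/1500)*224 = 34328/375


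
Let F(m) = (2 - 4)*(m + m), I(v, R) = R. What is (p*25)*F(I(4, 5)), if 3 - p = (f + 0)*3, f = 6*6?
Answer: 52500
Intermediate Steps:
F(m) = -4*m
f = 36
p = -105 (p = 3 - (36 + 0)*3 = 3 - 36*3 = 3 - 1*108 = 3 - 108 = -105)
(p*25)*F(I(4, 5)) = (-105*25)*(-4*5) = -2625*(-20) = 52500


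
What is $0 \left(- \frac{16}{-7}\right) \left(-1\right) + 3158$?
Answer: $3158$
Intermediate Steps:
$0 \left(- \frac{16}{-7}\right) \left(-1\right) + 3158 = 0 \left(\left(-16\right) \left(- \frac{1}{7}\right)\right) \left(-1\right) + 3158 = 0 \cdot \frac{16}{7} \left(-1\right) + 3158 = 0 \left(-1\right) + 3158 = 0 + 3158 = 3158$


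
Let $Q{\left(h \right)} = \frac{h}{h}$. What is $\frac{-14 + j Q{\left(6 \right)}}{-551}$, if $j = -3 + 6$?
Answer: $\frac{11}{551} \approx 0.019964$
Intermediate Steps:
$Q{\left(h \right)} = 1$
$j = 3$
$\frac{-14 + j Q{\left(6 \right)}}{-551} = \frac{-14 + 3 \cdot 1}{-551} = \left(-14 + 3\right) \left(- \frac{1}{551}\right) = \left(-11\right) \left(- \frac{1}{551}\right) = \frac{11}{551}$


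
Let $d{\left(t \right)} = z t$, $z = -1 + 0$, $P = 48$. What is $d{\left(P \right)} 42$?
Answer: $-2016$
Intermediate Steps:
$z = -1$
$d{\left(t \right)} = - t$
$d{\left(P \right)} 42 = \left(-1\right) 48 \cdot 42 = \left(-48\right) 42 = -2016$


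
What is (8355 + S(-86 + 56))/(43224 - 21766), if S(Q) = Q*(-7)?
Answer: 8565/21458 ≈ 0.39915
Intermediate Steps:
S(Q) = -7*Q
(8355 + S(-86 + 56))/(43224 - 21766) = (8355 - 7*(-86 + 56))/(43224 - 21766) = (8355 - 7*(-30))/21458 = (8355 + 210)*(1/21458) = 8565*(1/21458) = 8565/21458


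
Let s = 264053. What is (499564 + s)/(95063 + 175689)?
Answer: 763617/270752 ≈ 2.8204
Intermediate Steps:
(499564 + s)/(95063 + 175689) = (499564 + 264053)/(95063 + 175689) = 763617/270752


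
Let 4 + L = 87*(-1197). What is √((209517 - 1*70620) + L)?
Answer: √34754 ≈ 186.42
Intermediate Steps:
L = -104143 (L = -4 + 87*(-1197) = -4 - 104139 = -104143)
√((209517 - 1*70620) + L) = √((209517 - 1*70620) - 104143) = √((209517 - 70620) - 104143) = √(138897 - 104143) = √34754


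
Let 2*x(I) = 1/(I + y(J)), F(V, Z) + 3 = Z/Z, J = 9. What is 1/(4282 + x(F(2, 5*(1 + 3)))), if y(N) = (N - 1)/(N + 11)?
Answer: 16/68507 ≈ 0.00023355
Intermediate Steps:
y(N) = (-1 + N)/(11 + N)
F(V, Z) = -2 (F(V, Z) = -3 + Z/Z = -3 + 1 = -2)
x(I) = 1/(2*(⅖ + I)) (x(I) = 1/(2*(I + (-1 + 9)/(11 + 9))) = 1/(2*(I + 8/20)) = 1/(2*(I + (1/20)*8)) = 1/(2*(I + ⅖)) = 1/(2*(⅖ + I)))
1/(4282 + x(F(2, 5*(1 + 3)))) = 1/(4282 + 5/(2*(2 + 5*(-2)))) = 1/(4282 + 5/(2*(2 - 10))) = 1/(4282 + (5/2)/(-8)) = 1/(4282 + (5/2)*(-⅛)) = 1/(4282 - 5/16) = 1/(68507/16) = 16/68507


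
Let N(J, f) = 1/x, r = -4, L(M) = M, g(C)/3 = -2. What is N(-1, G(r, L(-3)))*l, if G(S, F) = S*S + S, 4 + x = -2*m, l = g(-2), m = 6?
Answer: 3/8 ≈ 0.37500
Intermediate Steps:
g(C) = -6 (g(C) = 3*(-2) = -6)
l = -6
x = -16 (x = -4 - 2*6 = -4 - 12 = -16)
G(S, F) = S + S² (G(S, F) = S² + S = S + S²)
N(J, f) = -1/16 (N(J, f) = 1/(-16) = -1/16)
N(-1, G(r, L(-3)))*l = -1/16*(-6) = 3/8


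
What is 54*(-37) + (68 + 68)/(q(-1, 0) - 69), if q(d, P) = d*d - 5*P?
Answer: -2000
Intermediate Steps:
q(d, P) = d² - 5*P
54*(-37) + (68 + 68)/(q(-1, 0) - 69) = 54*(-37) + (68 + 68)/(((-1)² - 5*0) - 69) = -1998 + 136/((1 + 0) - 69) = -1998 + 136/(1 - 69) = -1998 + 136/(-68) = -1998 + 136*(-1/68) = -1998 - 2 = -2000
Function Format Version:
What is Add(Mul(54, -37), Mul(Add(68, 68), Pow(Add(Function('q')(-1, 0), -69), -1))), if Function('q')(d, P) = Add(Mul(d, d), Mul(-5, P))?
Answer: -2000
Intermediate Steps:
Function('q')(d, P) = Add(Pow(d, 2), Mul(-5, P))
Add(Mul(54, -37), Mul(Add(68, 68), Pow(Add(Function('q')(-1, 0), -69), -1))) = Add(Mul(54, -37), Mul(Add(68, 68), Pow(Add(Add(Pow(-1, 2), Mul(-5, 0)), -69), -1))) = Add(-1998, Mul(136, Pow(Add(Add(1, 0), -69), -1))) = Add(-1998, Mul(136, Pow(Add(1, -69), -1))) = Add(-1998, Mul(136, Pow(-68, -1))) = Add(-1998, Mul(136, Rational(-1, 68))) = Add(-1998, -2) = -2000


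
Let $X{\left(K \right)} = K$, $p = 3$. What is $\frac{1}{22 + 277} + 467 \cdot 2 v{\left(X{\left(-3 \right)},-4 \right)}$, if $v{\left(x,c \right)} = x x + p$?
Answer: $\frac{3351193}{299} \approx 11208.0$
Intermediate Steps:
$v{\left(x,c \right)} = 3 + x^{2}$ ($v{\left(x,c \right)} = x x + 3 = x^{2} + 3 = 3 + x^{2}$)
$\frac{1}{22 + 277} + 467 \cdot 2 v{\left(X{\left(-3 \right)},-4 \right)} = \frac{1}{22 + 277} + 467 \cdot 2 \left(3 + \left(-3\right)^{2}\right) = \frac{1}{299} + 467 \cdot 2 \left(3 + 9\right) = \frac{1}{299} + 467 \cdot 2 \cdot 12 = \frac{1}{299} + 467 \cdot 24 = \frac{1}{299} + 11208 = \frac{3351193}{299}$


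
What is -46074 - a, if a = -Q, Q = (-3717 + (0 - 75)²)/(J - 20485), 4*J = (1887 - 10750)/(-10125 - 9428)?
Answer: -73818251383314/1602163957 ≈ -46074.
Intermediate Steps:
J = 8863/78212 (J = ((1887 - 10750)/(-10125 - 9428))/4 = (-8863/(-19553))/4 = (-8863*(-1/19553))/4 = (¼)*(8863/19553) = 8863/78212 ≈ 0.11332)
Q = -149228496/1602163957 (Q = (-3717 + (0 - 75)²)/(8863/78212 - 20485) = (-3717 + (-75)²)/(-1602163957/78212) = (-3717 + 5625)*(-78212/1602163957) = 1908*(-78212/1602163957) = -149228496/1602163957 ≈ -0.093142)
a = 149228496/1602163957 (a = -1*(-149228496/1602163957) = 149228496/1602163957 ≈ 0.093142)
-46074 - a = -46074 - 1*149228496/1602163957 = -46074 - 149228496/1602163957 = -73818251383314/1602163957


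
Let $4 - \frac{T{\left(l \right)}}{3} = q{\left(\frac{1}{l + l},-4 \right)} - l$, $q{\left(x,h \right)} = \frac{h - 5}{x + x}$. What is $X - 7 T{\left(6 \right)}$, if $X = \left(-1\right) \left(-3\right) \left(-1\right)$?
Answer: $-1347$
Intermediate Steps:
$q{\left(x,h \right)} = \frac{-5 + h}{2 x}$
$X = -3$ ($X = 3 \left(-1\right) = -3$)
$T{\left(l \right)} = 12 + 30 l$ ($T{\left(l \right)} = 12 - 3 \left(\frac{-5 - 4}{2 \frac{1}{l + l}} - l\right) = 12 - 3 \left(\frac{1}{2} \frac{1}{\frac{1}{2 l}} \left(-9\right) - l\right) = 12 - 3 \left(\frac{1}{2} \frac{1}{\frac{1}{2} \frac{1}{l}} \left(-9\right) - l\right) = 12 - 3 \left(\frac{1}{2} \cdot 2 l \left(-9\right) - l\right) = 12 - 3 \left(- 9 l - l\right) = 12 - 3 \left(- 10 l\right) = 12 + 30 l$)
$X - 7 T{\left(6 \right)} = -3 - 7 \left(12 + 30 \cdot 6\right) = -3 - 7 \left(12 + 180\right) = -3 - 1344 = -1347$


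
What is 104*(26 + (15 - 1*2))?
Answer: 4056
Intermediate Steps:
104*(26 + (15 - 1*2)) = 104*(26 + (15 - 2)) = 104*(26 + 13) = 104*39 = 4056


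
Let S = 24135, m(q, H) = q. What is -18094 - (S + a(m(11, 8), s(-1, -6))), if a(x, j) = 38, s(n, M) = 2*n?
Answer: -42267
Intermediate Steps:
-18094 - (S + a(m(11, 8), s(-1, -6))) = -18094 - (24135 + 38) = -18094 - 1*24173 = -18094 - 24173 = -42267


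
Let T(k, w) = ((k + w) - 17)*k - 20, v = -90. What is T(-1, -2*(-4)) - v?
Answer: 80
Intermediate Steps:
v = -90 (v = -15*6 = -90)
T(k, w) = -20 + k*(-17 + k + w) (T(k, w) = (-17 + k + w)*k - 20 = k*(-17 + k + w) - 20 = -20 + k*(-17 + k + w))
T(-1, -2*(-4)) - v = (-20 + (-1)² - 17*(-1) - (-2)*(-4)) - 1*(-90) = (-20 + 1 + 17 - 1*8) + 90 = (-20 + 1 + 17 - 8) + 90 = -10 + 90 = 80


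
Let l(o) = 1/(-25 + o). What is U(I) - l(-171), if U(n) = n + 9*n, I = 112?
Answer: 219521/196 ≈ 1120.0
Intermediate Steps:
U(n) = 10*n
U(I) - l(-171) = 10*112 - 1/(-25 - 171) = 1120 - 1/(-196) = 1120 - 1*(-1/196) = 1120 + 1/196 = 219521/196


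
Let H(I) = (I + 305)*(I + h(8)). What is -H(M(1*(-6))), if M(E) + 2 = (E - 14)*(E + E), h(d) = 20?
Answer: -140094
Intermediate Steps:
M(E) = -2 + 2*E*(-14 + E) (M(E) = -2 + (E - 14)*(E + E) = -2 + (-14 + E)*(2*E) = -2 + 2*E*(-14 + E))
H(I) = (20 + I)*(305 + I) (H(I) = (I + 305)*(I + 20) = (305 + I)*(20 + I) = (20 + I)*(305 + I))
-H(M(1*(-6))) = -(6100 + (-2 - 28*(-6) + 2*(1*(-6))**2)**2 + 325*(-2 - 28*(-6) + 2*(1*(-6))**2)) = -(6100 + (-2 - 28*(-6) + 2*(-6)**2)**2 + 325*(-2 - 28*(-6) + 2*(-6)**2)) = -(6100 + (-2 + 168 + 2*36)**2 + 325*(-2 + 168 + 2*36)) = -(6100 + (-2 + 168 + 72)**2 + 325*(-2 + 168 + 72)) = -(6100 + 238**2 + 325*238) = -(6100 + 56644 + 77350) = -1*140094 = -140094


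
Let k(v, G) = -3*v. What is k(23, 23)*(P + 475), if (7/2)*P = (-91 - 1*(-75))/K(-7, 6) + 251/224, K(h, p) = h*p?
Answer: -25718807/784 ≈ -32805.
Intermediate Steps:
P = 1009/2352 (P = 2*((-91 - 1*(-75))/((-7*6)) + 251/224)/7 = 2*((-91 + 75)/(-42) + 251*(1/224))/7 = 2*(-16*(-1/42) + 251/224)/7 = 2*(8/21 + 251/224)/7 = (2/7)*(1009/672) = 1009/2352 ≈ 0.42900)
k(23, 23)*(P + 475) = (-3*23)*(1009/2352 + 475) = -69*1118209/2352 = -25718807/784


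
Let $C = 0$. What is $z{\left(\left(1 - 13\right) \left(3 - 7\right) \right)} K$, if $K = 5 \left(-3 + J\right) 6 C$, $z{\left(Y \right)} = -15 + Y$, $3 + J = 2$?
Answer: $0$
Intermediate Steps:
$J = -1$ ($J = -3 + 2 = -1$)
$K = 0$ ($K = 5 \left(-3 - 1\right) 6 \cdot 0 = 5 \left(\left(-4\right) 6\right) 0 = 5 \left(-24\right) 0 = \left(-120\right) 0 = 0$)
$z{\left(\left(1 - 13\right) \left(3 - 7\right) \right)} K = \left(-15 + \left(1 - 13\right) \left(3 - 7\right)\right) 0 = \left(-15 - -48\right) 0 = \left(-15 + 48\right) 0 = 33 \cdot 0 = 0$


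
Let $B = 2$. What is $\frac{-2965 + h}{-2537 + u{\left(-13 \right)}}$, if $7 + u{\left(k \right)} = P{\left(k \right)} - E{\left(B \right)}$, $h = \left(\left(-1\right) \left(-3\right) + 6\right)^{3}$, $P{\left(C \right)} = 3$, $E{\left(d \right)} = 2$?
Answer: $\frac{2236}{2543} \approx 0.87928$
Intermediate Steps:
$h = 729$ ($h = \left(3 + 6\right)^{3} = 9^{3} = 729$)
$u{\left(k \right)} = -6$ ($u{\left(k \right)} = -7 + \left(3 - 2\right) = -7 + 1 = -6$)
$\frac{-2965 + h}{-2537 + u{\left(-13 \right)}} = \frac{-2965 + 729}{-2537 - 6} = - \frac{2236}{-2543} = \left(-2236\right) \left(- \frac{1}{2543}\right) = \frac{2236}{2543}$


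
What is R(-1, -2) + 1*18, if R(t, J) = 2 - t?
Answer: 21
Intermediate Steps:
R(-1, -2) + 1*18 = (2 - 1*(-1)) + 1*18 = (2 + 1) + 18 = 3 + 18 = 21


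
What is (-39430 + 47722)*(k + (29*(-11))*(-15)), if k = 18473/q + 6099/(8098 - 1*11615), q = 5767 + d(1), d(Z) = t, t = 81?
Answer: 204075216632877/5141854 ≈ 3.9689e+7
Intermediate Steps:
d(Z) = 81
q = 5848 (q = 5767 + 81 = 5848)
k = 29302589/20567416 (k = 18473/5848 + 6099/(8098 - 1*11615) = 18473*(1/5848) + 6099/(8098 - 11615) = 18473/5848 + 6099/(-3517) = 18473/5848 + 6099*(-1/3517) = 18473/5848 - 6099/3517 = 29302589/20567416 ≈ 1.4247)
(-39430 + 47722)*(k + (29*(-11))*(-15)) = (-39430 + 47722)*(29302589/20567416 + (29*(-11))*(-15)) = 8292*(29302589/20567416 - 319*(-15)) = 8292*(29302589/20567416 + 4785) = 8292*(98444388149/20567416) = 204075216632877/5141854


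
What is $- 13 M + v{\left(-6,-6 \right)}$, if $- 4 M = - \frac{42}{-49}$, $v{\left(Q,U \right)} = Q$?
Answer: $- \frac{45}{14} \approx -3.2143$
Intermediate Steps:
$M = - \frac{3}{14}$ ($M = - \frac{\left(-42\right) \frac{1}{-49}}{4} = - \frac{\left(-42\right) \left(- \frac{1}{49}\right)}{4} = \left(- \frac{1}{4}\right) \frac{6}{7} = - \frac{3}{14} \approx -0.21429$)
$- 13 M + v{\left(-6,-6 \right)} = \left(-13\right) \left(- \frac{3}{14}\right) - 6 = \frac{39}{14} - 6 = - \frac{45}{14}$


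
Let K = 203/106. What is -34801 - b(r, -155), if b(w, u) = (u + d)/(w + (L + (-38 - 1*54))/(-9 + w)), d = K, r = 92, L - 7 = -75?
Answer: -9192304805/264152 ≈ -34799.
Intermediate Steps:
L = -68 (L = 7 - 75 = -68)
K = 203/106 (K = 203*(1/106) = 203/106 ≈ 1.9151)
d = 203/106 ≈ 1.9151
b(w, u) = (203/106 + u)/(w - 160/(-9 + w)) (b(w, u) = (u + 203/106)/(w + (-68 + (-38 - 1*54))/(-9 + w)) = (203/106 + u)/(w + (-68 + (-38 - 54))/(-9 + w)) = (203/106 + u)/(w + (-68 - 92)/(-9 + w)) = (203/106 + u)/(w - 160/(-9 + w)))
-34801 - b(r, -155) = -34801 - (1827 - 203*92 + 954*(-155) - 106*(-155)*92)/(106*(160 - 1*92² + 9*92)) = -34801 - (1827 - 18676 - 147870 + 1511560)/(106*(160 - 1*8464 + 828)) = -34801 - 1346841/(106*(160 - 8464 + 828)) = -34801 - 1346841/(106*(-7476)) = -34801 - (-1)*1346841/(106*7476) = -34801 - 1*(-448947/264152) = -34801 + 448947/264152 = -9192304805/264152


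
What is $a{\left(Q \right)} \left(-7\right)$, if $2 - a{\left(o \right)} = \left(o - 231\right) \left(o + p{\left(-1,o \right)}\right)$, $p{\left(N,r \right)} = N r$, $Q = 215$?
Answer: $-14$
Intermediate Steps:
$a{\left(o \right)} = 2$ ($a{\left(o \right)} = 2 - \left(o - 231\right) \left(o - o\right) = 2 - \left(-231 + o\right) 0 = 2 - 0 = 2 + 0 = 2$)
$a{\left(Q \right)} \left(-7\right) = 2 \left(-7\right) = -14$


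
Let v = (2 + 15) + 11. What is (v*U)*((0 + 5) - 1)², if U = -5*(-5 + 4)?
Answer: 2240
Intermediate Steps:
v = 28 (v = 17 + 11 = 28)
U = 5 (U = -5*(-1) = 5)
(v*U)*((0 + 5) - 1)² = (28*5)*((0 + 5) - 1)² = 140*(5 - 1)² = 140*4² = 140*16 = 2240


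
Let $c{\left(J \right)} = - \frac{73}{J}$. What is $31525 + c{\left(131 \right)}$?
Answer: $\frac{4129702}{131} \approx 31524.0$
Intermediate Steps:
$31525 + c{\left(131 \right)} = 31525 - \frac{73}{131} = \frac{4129702}{131}$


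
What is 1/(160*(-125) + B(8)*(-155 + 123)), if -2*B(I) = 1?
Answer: -1/19984 ≈ -5.0040e-5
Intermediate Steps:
B(I) = -1/2 (B(I) = -1/2*1 = -1/2)
1/(160*(-125) + B(8)*(-155 + 123)) = 1/(160*(-125) - (-155 + 123)/2) = 1/(-20000 - 1/2*(-32)) = 1/(-20000 + 16) = 1/(-19984) = -1/19984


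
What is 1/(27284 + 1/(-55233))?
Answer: 55233/1506977171 ≈ 3.6652e-5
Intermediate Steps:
1/(27284 + 1/(-55233)) = 1/(27284 - 1/55233) = 1/(1506977171/55233) = 55233/1506977171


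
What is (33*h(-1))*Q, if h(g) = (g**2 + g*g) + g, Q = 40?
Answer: 1320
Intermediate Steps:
h(g) = g + 2*g**2 (h(g) = (g**2 + g**2) + g = 2*g**2 + g = g + 2*g**2)
(33*h(-1))*Q = (33*(-(1 + 2*(-1))))*40 = (33*(-(1 - 2)))*40 = (33*(-1*(-1)))*40 = (33*1)*40 = 33*40 = 1320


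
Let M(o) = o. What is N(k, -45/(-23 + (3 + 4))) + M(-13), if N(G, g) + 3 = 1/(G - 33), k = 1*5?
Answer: -449/28 ≈ -16.036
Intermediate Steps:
k = 5
N(G, g) = -3 + 1/(-33 + G) (N(G, g) = -3 + 1/(G - 33) = -3 + 1/(-33 + G))
N(k, -45/(-23 + (3 + 4))) + M(-13) = (100 - 3*5)/(-33 + 5) - 13 = (100 - 15)/(-28) - 13 = -1/28*85 - 13 = -85/28 - 13 = -449/28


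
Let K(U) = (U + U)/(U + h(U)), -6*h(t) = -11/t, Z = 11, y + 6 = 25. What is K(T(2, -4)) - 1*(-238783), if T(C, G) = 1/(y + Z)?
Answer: 394230735/1651 ≈ 2.3878e+5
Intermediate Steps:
y = 19 (y = -6 + 25 = 19)
T(C, G) = 1/30 (T(C, G) = 1/(19 + 11) = 1/30)
h(t) = 11/(6*t) (h(t) = -(-11)/(6*t) = 11/(6*t))
K(U) = 2*U/(U + 11/(6*U)) (K(U) = (U + U)/(U + 11/(6*U)) = (2*U)/(U + 11/(6*U)) = 2*U/(U + 11/(6*U)))
K(T(2, -4)) - 1*(-238783) = 12*(1/30)**2/(11 + 6*(1/30)**2) - 1*(-238783) = 12*(1/900)/(11 + 6*(1/900)) + 238783 = 12*(1/900)/(11 + 1/150) + 238783 = 12*(1/900)/(1651/150) + 238783 = 12*(1/900)*(150/1651) + 238783 = 2/1651 + 238783 = 394230735/1651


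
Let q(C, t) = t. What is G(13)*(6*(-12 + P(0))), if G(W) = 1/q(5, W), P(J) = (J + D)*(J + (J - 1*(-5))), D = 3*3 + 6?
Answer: 378/13 ≈ 29.077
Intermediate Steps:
D = 15 (D = 9 + 6 = 15)
P(J) = (5 + 2*J)*(15 + J) (P(J) = (J + 15)*(J + (J - 1*(-5))) = (15 + J)*(J + (J + 5)) = (15 + J)*(J + (5 + J)) = (15 + J)*(5 + 2*J) = (5 + 2*J)*(15 + J))
G(W) = 1/W
G(13)*(6*(-12 + P(0))) = (6*(-12 + (75 + 2*0**2 + 35*0)))/13 = (6*(-12 + (75 + 2*0 + 0)))/13 = (6*(-12 + (75 + 0 + 0)))/13 = (6*(-12 + 75))/13 = (6*63)/13 = (1/13)*378 = 378/13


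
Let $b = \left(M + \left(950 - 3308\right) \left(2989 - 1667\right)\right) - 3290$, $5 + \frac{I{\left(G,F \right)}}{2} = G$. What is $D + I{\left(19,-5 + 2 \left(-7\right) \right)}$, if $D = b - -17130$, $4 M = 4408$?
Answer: $-3102306$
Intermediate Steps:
$I{\left(G,F \right)} = -10 + 2 G$
$M = 1102$ ($M = \frac{1}{4} \cdot 4408 = 1102$)
$b = -3119464$ ($b = \left(1102 + \left(950 - 3308\right) \left(2989 - 1667\right)\right) - 3290 = \left(1102 - 3117276\right) - 3290 = -3116174 - 3290 = -3119464$)
$D = -3102334$ ($D = -3119464 - -17130 = -3119464 + 17130 = -3102334$)
$D + I{\left(19,-5 + 2 \left(-7\right) \right)} = -3102334 + \left(-10 + 2 \cdot 19\right) = -3102334 + \left(-10 + 38\right) = -3102334 + 28 = -3102306$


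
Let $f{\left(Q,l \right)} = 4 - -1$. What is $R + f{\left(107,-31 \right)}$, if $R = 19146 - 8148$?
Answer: $11003$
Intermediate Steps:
$f{\left(Q,l \right)} = 5$ ($f{\left(Q,l \right)} = 4 + 1 = 5$)
$R = 10998$ ($R = 19146 - 8148 = 10998$)
$R + f{\left(107,-31 \right)} = 10998 + 5 = 11003$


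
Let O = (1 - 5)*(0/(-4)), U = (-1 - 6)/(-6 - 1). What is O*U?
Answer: 0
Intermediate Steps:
U = 1 (U = -7/(-7) = -7*(-⅐) = 1)
O = 0 (O = -0*(-1)/4 = -4*0 = 0)
O*U = 0*1 = 0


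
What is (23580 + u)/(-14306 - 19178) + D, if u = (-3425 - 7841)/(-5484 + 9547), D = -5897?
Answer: -401178030299/68022746 ≈ -5897.7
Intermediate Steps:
u = -11266/4063 ≈ -2.7728
(23580 + u)/(-14306 - 19178) + D = (23580 - 11266/4063)/(-14306 - 19178) - 5897 = (95794274/4063)/(-33484) - 5897 = (95794274/4063)*(-1/33484) - 5897 = -47897137/68022746 - 5897 = -401178030299/68022746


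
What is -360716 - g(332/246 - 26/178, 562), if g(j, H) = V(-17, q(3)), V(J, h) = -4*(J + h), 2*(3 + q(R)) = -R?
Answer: -360802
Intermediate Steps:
q(R) = -3 - R/2 (q(R) = -3 + (-R)/2 = -3 - R/2)
V(J, h) = -4*J - 4*h
g(j, H) = 86 (g(j, H) = -4*(-17) - 4*(-3 - ½*3) = 68 - 4*(-3 - 3/2) = 68 - 4*(-9/2) = 68 + 18 = 86)
-360716 - g(332/246 - 26/178, 562) = -360716 - 1*86 = -360716 - 86 = -360802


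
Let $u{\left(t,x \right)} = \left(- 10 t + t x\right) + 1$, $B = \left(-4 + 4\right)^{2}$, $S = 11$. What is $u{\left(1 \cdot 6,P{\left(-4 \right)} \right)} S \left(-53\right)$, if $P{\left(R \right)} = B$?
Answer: $34397$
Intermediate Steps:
$B = 0$ ($B = 0^{2} = 0$)
$P{\left(R \right)} = 0$
$u{\left(t,x \right)} = 1 - 10 t + t x$
$u{\left(1 \cdot 6,P{\left(-4 \right)} \right)} S \left(-53\right) = \left(1 - 10 \cdot 1 \cdot 6 + 1 \cdot 6 \cdot 0\right) 11 \left(-53\right) = \left(1 - 60 + 6 \cdot 0\right) 11 \left(-53\right) = \left(1 - 60 + 0\right) 11 \left(-53\right) = \left(-59\right) 11 \left(-53\right) = \left(-649\right) \left(-53\right) = 34397$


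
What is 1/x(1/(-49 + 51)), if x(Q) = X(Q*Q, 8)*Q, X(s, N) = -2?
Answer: -1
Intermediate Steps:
x(Q) = -2*Q
1/x(1/(-49 + 51)) = 1/(-2/(-49 + 51)) = 1/(-2/2) = 1/(-2*½) = 1/(-1) = -1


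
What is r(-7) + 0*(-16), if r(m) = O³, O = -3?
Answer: -27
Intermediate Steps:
r(m) = -27 (r(m) = (-3)³ = -27)
r(-7) + 0*(-16) = -27 + 0*(-16) = -27 + 0 = -27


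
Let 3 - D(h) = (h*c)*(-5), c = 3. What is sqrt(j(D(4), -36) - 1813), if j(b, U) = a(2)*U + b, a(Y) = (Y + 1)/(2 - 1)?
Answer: I*sqrt(1858) ≈ 43.104*I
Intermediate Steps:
a(Y) = 1 + Y (a(Y) = (1 + Y)/1 = (1 + Y)*1 = 1 + Y)
D(h) = 3 + 15*h (D(h) = 3 - h*3*(-5) = 3 - 3*h*(-5) = 3 - (-15)*h = 3 + 15*h)
j(b, U) = b + 3*U (j(b, U) = (1 + 2)*U + b = 3*U + b = b + 3*U)
sqrt(j(D(4), -36) - 1813) = sqrt(((3 + 15*4) + 3*(-36)) - 1813) = sqrt(((3 + 60) - 108) - 1813) = sqrt((63 - 108) - 1813) = sqrt(-45 - 1813) = sqrt(-1858) = I*sqrt(1858)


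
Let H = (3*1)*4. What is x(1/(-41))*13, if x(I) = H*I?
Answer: -156/41 ≈ -3.8049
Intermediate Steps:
H = 12 (H = 3*4 = 12)
x(I) = 12*I
x(1/(-41))*13 = (12/(-41))*13 = (12*(-1/41))*13 = -12/41*13 = -156/41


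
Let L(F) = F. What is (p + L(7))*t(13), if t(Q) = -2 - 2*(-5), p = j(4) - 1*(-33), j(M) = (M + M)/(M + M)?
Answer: 328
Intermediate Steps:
j(M) = 1 (j(M) = (2*M)/((2*M)) = (2*M)*(1/(2*M)) = 1)
p = 34 (p = 1 - 1*(-33) = 1 + 33 = 34)
t(Q) = 8 (t(Q) = -2 + 10 = 8)
(p + L(7))*t(13) = (34 + 7)*8 = 41*8 = 328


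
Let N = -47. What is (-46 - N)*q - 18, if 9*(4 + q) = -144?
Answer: -38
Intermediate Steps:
q = -20 (q = -4 + (⅑)*(-144) = -4 - 16 = -20)
(-46 - N)*q - 18 = (-46 - 1*(-47))*(-20) - 18 = (-46 + 47)*(-20) - 18 = 1*(-20) - 18 = -20 - 18 = -38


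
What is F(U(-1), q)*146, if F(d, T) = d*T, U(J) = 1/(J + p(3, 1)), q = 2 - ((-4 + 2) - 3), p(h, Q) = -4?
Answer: -1022/5 ≈ -204.40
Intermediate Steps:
q = 7 (q = 2 - (-2 - 3) = 2 - 1*(-5) = 2 + 5 = 7)
U(J) = 1/(-4 + J) (U(J) = 1/(J - 4) = 1/(-4 + J))
F(d, T) = T*d
F(U(-1), q)*146 = (7/(-4 - 1))*146 = (7/(-5))*146 = (7*(-⅕))*146 = -7/5*146 = -1022/5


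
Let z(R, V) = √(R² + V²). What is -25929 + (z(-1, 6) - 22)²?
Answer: -25929 + (22 - √37)² ≈ -25676.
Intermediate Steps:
-25929 + (z(-1, 6) - 22)² = -25929 + (√((-1)² + 6²) - 22)² = -25929 + (√(1 + 36) - 22)² = -25929 + (√37 - 22)² = -25929 + (-22 + √37)²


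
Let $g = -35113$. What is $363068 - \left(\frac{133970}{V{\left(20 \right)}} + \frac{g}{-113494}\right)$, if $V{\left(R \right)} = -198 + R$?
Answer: $\frac{3674936794221}{10100966} \approx 3.6382 \cdot 10^{5}$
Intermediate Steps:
$363068 - \left(\frac{133970}{V{\left(20 \right)}} + \frac{g}{-113494}\right) = 363068 - \left(\frac{133970}{-198 + 20} - \frac{35113}{-113494}\right) = 363068 - \left(\frac{133970}{-178} - - \frac{35113}{113494}\right) = 363068 - \left(133970 \left(- \frac{1}{178}\right) + \frac{35113}{113494}\right) = 363068 - \left(- \frac{66985}{89} + \frac{35113}{113494}\right) = 363068 - - \frac{7599270533}{10100966} = 363068 + \frac{7599270533}{10100966} = \frac{3674936794221}{10100966}$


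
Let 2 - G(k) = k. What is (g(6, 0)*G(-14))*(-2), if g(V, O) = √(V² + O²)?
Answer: -192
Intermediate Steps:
G(k) = 2 - k
g(V, O) = √(O² + V²)
(g(6, 0)*G(-14))*(-2) = (√(0² + 6²)*(2 - 1*(-14)))*(-2) = (√(0 + 36)*(2 + 14))*(-2) = (√36*16)*(-2) = (6*16)*(-2) = 96*(-2) = -192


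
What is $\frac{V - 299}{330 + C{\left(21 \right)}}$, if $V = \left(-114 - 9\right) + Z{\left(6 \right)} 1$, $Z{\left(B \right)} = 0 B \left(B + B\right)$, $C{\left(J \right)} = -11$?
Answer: $- \frac{422}{319} \approx -1.3229$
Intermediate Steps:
$Z{\left(B \right)} = 0$ ($Z{\left(B \right)} = 0 \cdot 2 B = 0$)
$V = -123$ ($V = \left(-114 - 9\right) + 0 \cdot 1 = \left(-114 - 9\right) + 0 = -123 + 0 = -123$)
$\frac{V - 299}{330 + C{\left(21 \right)}} = \frac{-123 - 299}{330 - 11} = - \frac{422}{319}$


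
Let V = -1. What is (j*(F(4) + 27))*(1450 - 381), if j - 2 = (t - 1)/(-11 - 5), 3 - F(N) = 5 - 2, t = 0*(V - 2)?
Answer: 952479/16 ≈ 59530.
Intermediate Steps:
t = 0 (t = 0*(-1 - 2) = 0*(-3) = 0)
F(N) = 0 (F(N) = 3 - (5 - 2) = 3 - 1*3 = 3 - 3 = 0)
j = 33/16 (j = 2 + (0 - 1)/(-11 - 5) = 2 - 1/(-16) = 2 - 1*(-1/16) = 2 + 1/16 = 33/16 ≈ 2.0625)
(j*(F(4) + 27))*(1450 - 381) = (33*(0 + 27)/16)*(1450 - 381) = ((33/16)*27)*1069 = (891/16)*1069 = 952479/16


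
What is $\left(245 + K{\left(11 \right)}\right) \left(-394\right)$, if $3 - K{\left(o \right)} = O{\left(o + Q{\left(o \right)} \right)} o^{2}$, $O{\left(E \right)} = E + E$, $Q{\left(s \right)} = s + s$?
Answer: $3048772$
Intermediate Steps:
$Q{\left(s \right)} = 2 s$
$O{\left(E \right)} = 2 E$
$K{\left(o \right)} = 3 - 6 o^{3}$ ($K{\left(o \right)} = 3 - 2 \left(o + 2 o\right) o^{2} = 3 - 2 \cdot 3 o o^{2} = 3 - 6 o o^{2} = 3 - 6 o^{3}$)
$\left(245 + K{\left(11 \right)}\right) \left(-394\right) = \left(245 + \left(3 - 6 \cdot 11^{3}\right)\right) \left(-394\right) = \left(245 + \left(3 - 7986\right)\right) \left(-394\right) = \left(245 - 7983\right) \left(-394\right) = \left(-7738\right) \left(-394\right) = 3048772$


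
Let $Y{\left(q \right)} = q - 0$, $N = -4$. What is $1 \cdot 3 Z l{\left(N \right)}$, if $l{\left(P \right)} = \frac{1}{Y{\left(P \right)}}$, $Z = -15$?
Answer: $\frac{45}{4} \approx 11.25$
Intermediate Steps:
$Y{\left(q \right)} = q$ ($Y{\left(q \right)} = q + 0 = q$)
$l{\left(P \right)} = \frac{1}{P}$
$1 \cdot 3 Z l{\left(N \right)} = \frac{1 \cdot 3 \left(-15\right)}{-4} = 3 \left(-15\right) \left(- \frac{1}{4}\right) = \left(-45\right) \left(- \frac{1}{4}\right) = \frac{45}{4}$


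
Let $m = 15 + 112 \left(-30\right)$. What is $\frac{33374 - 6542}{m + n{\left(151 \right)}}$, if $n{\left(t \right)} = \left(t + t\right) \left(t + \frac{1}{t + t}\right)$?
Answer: $\frac{4472}{7043} \approx 0.63496$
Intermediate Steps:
$n{\left(t \right)} = 2 t \left(t + \frac{1}{2 t}\right)$
$m = -3345$ ($m = 15 - 3360 = -3345$)
$\frac{33374 - 6542}{m + n{\left(151 \right)}} = \frac{33374 - 6542}{-3345 + \left(1 + 2 \cdot 151^{2}\right)} = \frac{26832}{-3345 + \left(1 + 2 \cdot 22801\right)} = \frac{26832}{-3345 + \left(1 + 45602\right)} = \frac{26832}{-3345 + 45603} = \frac{26832}{42258} = 26832 \cdot \frac{1}{42258} = \frac{4472}{7043}$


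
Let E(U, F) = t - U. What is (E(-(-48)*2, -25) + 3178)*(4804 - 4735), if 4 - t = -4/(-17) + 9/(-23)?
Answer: 3620061/17 ≈ 2.1294e+5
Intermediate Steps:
t = 1625/391 (t = 4 - (-4/(-17) + 9/(-23)) = 4 - (-4*(-1/17) + 9*(-1/23)) = 4 - (4/17 - 9/23) = 4 - 1*(-61/391) = 4 + 61/391 = 1625/391 ≈ 4.1560)
E(U, F) = 1625/391 - U
(E(-(-48)*2, -25) + 3178)*(4804 - 4735) = ((1625/391 - (-16)*(-3*2)) + 3178)*(4804 - 4735) = ((1625/391 - (-16)*(-6)) + 3178)*69 = ((1625/391 - 1*96) + 3178)*69 = ((1625/391 - 96) + 3178)*69 = (-35911/391 + 3178)*69 = (1206687/391)*69 = 3620061/17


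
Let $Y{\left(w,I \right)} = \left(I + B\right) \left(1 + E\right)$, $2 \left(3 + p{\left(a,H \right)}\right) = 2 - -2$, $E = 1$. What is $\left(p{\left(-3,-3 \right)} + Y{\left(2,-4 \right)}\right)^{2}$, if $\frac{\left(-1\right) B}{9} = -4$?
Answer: $3969$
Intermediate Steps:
$B = 36$ ($B = \left(-9\right) \left(-4\right) = 36$)
$p{\left(a,H \right)} = -1$ ($p{\left(a,H \right)} = -3 + \frac{2 - -2}{2} = -3 + \frac{2 + 2}{2} = -3 + \frac{1}{2} \cdot 4 = -3 + 2 = -1$)
$Y{\left(w,I \right)} = 72 + 2 I$ ($Y{\left(w,I \right)} = \left(I + 36\right) \left(1 + 1\right) = \left(36 + I\right) 2 = 72 + 2 I$)
$\left(p{\left(-3,-3 \right)} + Y{\left(2,-4 \right)}\right)^{2} = \left(-1 + \left(72 + 2 \left(-4\right)\right)\right)^{2} = \left(-1 + \left(72 - 8\right)\right)^{2} = \left(-1 + 64\right)^{2} = 63^{2} = 3969$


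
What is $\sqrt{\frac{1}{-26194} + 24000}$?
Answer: $\frac{\sqrt{16467015237806}}{26194} \approx 154.92$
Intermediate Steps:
$\sqrt{\frac{1}{-26194} + 24000} = \sqrt{- \frac{1}{26194} + 24000} = \sqrt{\frac{628655999}{26194}} = \frac{\sqrt{16467015237806}}{26194}$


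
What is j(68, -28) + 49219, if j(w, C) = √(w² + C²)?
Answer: 49219 + 52*√2 ≈ 49293.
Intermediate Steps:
j(w, C) = √(C² + w²)
j(68, -28) + 49219 = √((-28)² + 68²) + 49219 = √(784 + 4624) + 49219 = √5408 + 49219 = 52*√2 + 49219 = 49219 + 52*√2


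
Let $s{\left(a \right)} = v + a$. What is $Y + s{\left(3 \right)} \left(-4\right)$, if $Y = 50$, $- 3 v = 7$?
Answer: $\frac{142}{3} \approx 47.333$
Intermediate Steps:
$v = - \frac{7}{3}$ ($v = \left(- \frac{1}{3}\right) 7 = - \frac{7}{3} \approx -2.3333$)
$s{\left(a \right)} = - \frac{7}{3} + a$
$Y + s{\left(3 \right)} \left(-4\right) = 50 + \left(- \frac{7}{3} + 3\right) \left(-4\right) = 50 + \frac{2}{3} \left(-4\right) = 50 - \frac{8}{3} = \frac{142}{3}$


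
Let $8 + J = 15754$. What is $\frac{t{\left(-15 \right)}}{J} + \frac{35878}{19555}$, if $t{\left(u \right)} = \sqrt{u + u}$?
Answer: $\frac{35878}{19555} + \frac{i \sqrt{30}}{15746} \approx 1.8347 + 0.00034785 i$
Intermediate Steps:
$t{\left(u \right)} = \sqrt{2} \sqrt{u}$ ($t{\left(u \right)} = \sqrt{2 u} = \sqrt{2} \sqrt{u}$)
$J = 15746$ ($J = -8 + 15754 = 15746$)
$\frac{t{\left(-15 \right)}}{J} + \frac{35878}{19555} = \frac{\sqrt{2} \sqrt{-15}}{15746} + \frac{35878}{19555} = \sqrt{2} i \sqrt{15} \cdot \frac{1}{15746} + 35878 \cdot \frac{1}{19555} = i \sqrt{30} \cdot \frac{1}{15746} + \frac{35878}{19555} = \frac{i \sqrt{30}}{15746} + \frac{35878}{19555} = \frac{35878}{19555} + \frac{i \sqrt{30}}{15746}$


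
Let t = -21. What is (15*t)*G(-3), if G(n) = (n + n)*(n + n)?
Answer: -11340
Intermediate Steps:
G(n) = 4*n² (G(n) = (2*n)*(2*n) = 4*n²)
(15*t)*G(-3) = (15*(-21))*(4*(-3)²) = -1260*9 = -315*36 = -11340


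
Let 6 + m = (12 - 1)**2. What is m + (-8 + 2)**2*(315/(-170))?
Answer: 821/17 ≈ 48.294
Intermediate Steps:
m = 115 (m = -6 + (12 - 1)**2 = -6 + 11**2 = -6 + 121 = 115)
m + (-8 + 2)**2*(315/(-170)) = 115 + (-8 + 2)**2*(315/(-170)) = 115 + (-6)**2*(315*(-1/170)) = 115 + 36*(-63/34) = 115 - 1134/17 = 821/17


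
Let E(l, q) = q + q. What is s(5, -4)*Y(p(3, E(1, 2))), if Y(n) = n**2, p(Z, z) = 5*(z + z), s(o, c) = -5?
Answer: -8000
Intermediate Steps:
E(l, q) = 2*q
p(Z, z) = 10*z (p(Z, z) = 5*(2*z) = 10*z)
s(5, -4)*Y(p(3, E(1, 2))) = -5*(10*(2*2))**2 = -5*(10*4)**2 = -5*40**2 = -5*1600 = -8000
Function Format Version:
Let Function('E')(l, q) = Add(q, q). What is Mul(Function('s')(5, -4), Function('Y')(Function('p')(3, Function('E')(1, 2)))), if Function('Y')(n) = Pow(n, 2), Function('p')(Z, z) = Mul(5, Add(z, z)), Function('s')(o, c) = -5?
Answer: -8000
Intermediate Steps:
Function('E')(l, q) = Mul(2, q)
Function('p')(Z, z) = Mul(10, z) (Function('p')(Z, z) = Mul(5, Mul(2, z)) = Mul(10, z))
Mul(Function('s')(5, -4), Function('Y')(Function('p')(3, Function('E')(1, 2)))) = Mul(-5, Pow(Mul(10, Mul(2, 2)), 2)) = Mul(-5, Pow(Mul(10, 4), 2)) = Mul(-5, Pow(40, 2)) = Mul(-5, 1600) = -8000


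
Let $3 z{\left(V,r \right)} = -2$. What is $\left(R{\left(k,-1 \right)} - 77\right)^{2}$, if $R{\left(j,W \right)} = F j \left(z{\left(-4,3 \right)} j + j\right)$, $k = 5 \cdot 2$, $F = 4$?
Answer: $\frac{28561}{9} \approx 3173.4$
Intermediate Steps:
$z{\left(V,r \right)} = - \frac{2}{3}$ ($z{\left(V,r \right)} = \frac{1}{3} \left(-2\right) = - \frac{2}{3}$)
$k = 10$
$R{\left(j,W \right)} = \frac{4 j^{2}}{3}$ ($R{\left(j,W \right)} = 4 j \left(- \frac{2 j}{3} + j\right) = 4 j \frac{j}{3} = \frac{4 j^{2}}{3}$)
$\left(R{\left(k,-1 \right)} - 77\right)^{2} = \left(\frac{4 \cdot 10^{2}}{3} - 77\right)^{2} = \left(\frac{4}{3} \cdot 100 - 77\right)^{2} = \left(\frac{400}{3} - 77\right)^{2} = \left(\frac{169}{3}\right)^{2} = \frac{28561}{9}$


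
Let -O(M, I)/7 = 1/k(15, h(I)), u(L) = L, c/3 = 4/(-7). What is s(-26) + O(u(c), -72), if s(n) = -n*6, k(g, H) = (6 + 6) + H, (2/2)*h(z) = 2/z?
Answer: 66984/431 ≈ 155.42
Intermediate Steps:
h(z) = 2/z
c = -12/7 (c = 3*(4/(-7)) = 3*(4*(-⅐)) = 3*(-4/7) = -12/7 ≈ -1.7143)
k(g, H) = 12 + H
s(n) = -6*n
O(M, I) = -7/(12 + 2/I)
s(-26) + O(u(c), -72) = -6*(-26) - 7*(-72)/(2 + 12*(-72)) = 156 - 7*(-72)/(2 - 864) = 156 - 7*(-72)/(-862) = 156 - 7*(-72)*(-1/862) = 156 - 252/431 = 66984/431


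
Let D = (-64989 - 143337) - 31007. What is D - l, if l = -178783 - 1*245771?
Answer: 185221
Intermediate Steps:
D = -239333 (D = -208326 - 31007 = -239333)
l = -424554 (l = -178783 - 245771 = -424554)
D - l = -239333 - 1*(-424554) = -239333 + 424554 = 185221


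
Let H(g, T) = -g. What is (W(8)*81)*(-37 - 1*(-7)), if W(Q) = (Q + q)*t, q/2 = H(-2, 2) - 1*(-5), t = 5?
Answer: -267300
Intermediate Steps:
q = 14 (q = 2*(-1*(-2) - 1*(-5)) = 2*(2 + 5) = 2*7 = 14)
W(Q) = 70 + 5*Q (W(Q) = (Q + 14)*5 = (14 + Q)*5 = 70 + 5*Q)
(W(8)*81)*(-37 - 1*(-7)) = ((70 + 5*8)*81)*(-37 - 1*(-7)) = ((70 + 40)*81)*(-37 + 7) = (110*81)*(-30) = 8910*(-30) = -267300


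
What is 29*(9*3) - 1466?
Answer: -683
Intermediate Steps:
29*(9*3) - 1466 = 29*27 - 1466 = 783 - 1466 = -683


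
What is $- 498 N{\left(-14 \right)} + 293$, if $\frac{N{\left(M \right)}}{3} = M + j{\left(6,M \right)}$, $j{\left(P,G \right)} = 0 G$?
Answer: $21209$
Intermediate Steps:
$j{\left(P,G \right)} = 0$
$N{\left(M \right)} = 3 M$ ($N{\left(M \right)} = 3 \left(M + 0\right) = 3 M$)
$- 498 N{\left(-14 \right)} + 293 = - 498 \cdot 3 \left(-14\right) + 293 = \left(-498\right) \left(-42\right) + 293 = 20916 + 293 = 21209$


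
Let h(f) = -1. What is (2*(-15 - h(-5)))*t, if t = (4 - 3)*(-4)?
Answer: 112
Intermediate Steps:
t = -4 (t = 1*(-4) = -4)
(2*(-15 - h(-5)))*t = (2*(-15 - 1*(-1)))*(-4) = (2*(-15 + 1))*(-4) = (2*(-14))*(-4) = -28*(-4) = 112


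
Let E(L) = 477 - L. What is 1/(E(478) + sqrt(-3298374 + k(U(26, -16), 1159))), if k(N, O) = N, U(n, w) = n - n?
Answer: -I/(I + 3*sqrt(366486)) ≈ -3.0318e-7 - 0.00055062*I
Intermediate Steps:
U(n, w) = 0
1/(E(478) + sqrt(-3298374 + k(U(26, -16), 1159))) = 1/((477 - 1*478) + sqrt(-3298374 + 0)) = 1/((477 - 478) + sqrt(-3298374)) = 1/(-1 + 3*I*sqrt(366486))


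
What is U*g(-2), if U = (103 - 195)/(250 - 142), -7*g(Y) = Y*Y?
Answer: 92/189 ≈ 0.48677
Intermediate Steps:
g(Y) = -Y**2/7 (g(Y) = -Y*Y/7 = -Y**2/7)
U = -23/27 (U = -92/108 = -92*1/108 = -23/27 ≈ -0.85185)
U*g(-2) = -(-23)*(-2)**2/189 = -(-23)*4/189 = -23/27*(-4/7) = 92/189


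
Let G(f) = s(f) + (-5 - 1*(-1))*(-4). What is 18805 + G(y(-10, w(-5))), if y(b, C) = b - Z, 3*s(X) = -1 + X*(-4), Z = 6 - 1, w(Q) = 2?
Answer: 56522/3 ≈ 18841.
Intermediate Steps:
Z = 5
s(X) = -⅓ - 4*X/3 (s(X) = (-1 + X*(-4))/3 = (-1 - 4*X)/3 = -⅓ - 4*X/3)
y(b, C) = -5 + b (y(b, C) = b - 1*5 = b - 5 = -5 + b)
G(f) = 47/3 - 4*f/3 (G(f) = (-⅓ - 4*f/3) + (-5 - 1*(-1))*(-4) = (-⅓ - 4*f/3) + (-5 + 1)*(-4) = (-⅓ - 4*f/3) - 4*(-4) = (-⅓ - 4*f/3) + 16 = 47/3 - 4*f/3)
18805 + G(y(-10, w(-5))) = 18805 + (47/3 - 4*(-5 - 10)/3) = 18805 + (47/3 - 4/3*(-15)) = 18805 + (47/3 + 20) = 18805 + 107/3 = 56522/3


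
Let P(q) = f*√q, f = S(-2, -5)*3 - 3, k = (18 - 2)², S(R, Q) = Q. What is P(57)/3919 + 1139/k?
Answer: 1139/256 - 18*√57/3919 ≈ 4.4145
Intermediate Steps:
k = 256 (k = 16² = 256)
f = -18 (f = -5*3 - 3 = -15 - 3 = -18)
P(q) = -18*√q
P(57)/3919 + 1139/k = -18*√57/3919 + 1139/256 = 1139/256 - 18*√57/3919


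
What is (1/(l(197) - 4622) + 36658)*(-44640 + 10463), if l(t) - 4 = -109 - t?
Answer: -6169084900407/4924 ≈ -1.2529e+9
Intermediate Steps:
l(t) = -105 - t (l(t) = 4 + (-109 - t) = -105 - t)
(1/(l(197) - 4622) + 36658)*(-44640 + 10463) = (1/((-105 - 1*197) - 4622) + 36658)*(-44640 + 10463) = (1/((-105 - 197) - 4622) + 36658)*(-34177) = (1/(-302 - 4622) + 36658)*(-34177) = (1/(-4924) + 36658)*(-34177) = (-1/4924 + 36658)*(-34177) = (180503991/4924)*(-34177) = -6169084900407/4924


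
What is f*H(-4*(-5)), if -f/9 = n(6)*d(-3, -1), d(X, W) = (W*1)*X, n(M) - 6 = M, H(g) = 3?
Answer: -972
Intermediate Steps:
n(M) = 6 + M
d(X, W) = W*X
f = -324 (f = -9*(6 + 6)*(-1*(-3)) = -108*3 = -9*36 = -324)
f*H(-4*(-5)) = -324*3 = -972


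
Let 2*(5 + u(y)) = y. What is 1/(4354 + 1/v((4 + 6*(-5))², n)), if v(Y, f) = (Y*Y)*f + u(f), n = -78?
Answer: 35644172/155194724887 ≈ 0.00022967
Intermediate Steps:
u(y) = -5 + y/2
v(Y, f) = -5 + f/2 + f*Y² (v(Y, f) = (Y*Y)*f + (-5 + f/2) = Y²*f + (-5 + f/2) = f*Y² + (-5 + f/2) = -5 + f/2 + f*Y²)
1/(4354 + 1/v((4 + 6*(-5))², n)) = 1/(4354 + 1/(-5 + (½)*(-78) - 78*(4 + 6*(-5))⁴)) = 1/(4354 + 1/(-5 - 39 - 78*(4 - 30)⁴)) = 1/(4354 + 1/(-5 - 39 - 78*((-26)²)²)) = 1/(4354 + 1/(-5 - 39 - 78*676²)) = 1/(4354 + 1/(-5 - 39 - 78*456976)) = 1/(4354 + 1/(-5 - 39 - 35644128)) = 1/(4354 + 1/(-35644172)) = 1/(4354 - 1/35644172) = 1/(155194724887/35644172) = 35644172/155194724887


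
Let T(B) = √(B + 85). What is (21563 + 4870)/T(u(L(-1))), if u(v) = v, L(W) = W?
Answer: 8811*√21/14 ≈ 2884.1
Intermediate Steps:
T(B) = √(85 + B)
(21563 + 4870)/T(u(L(-1))) = (21563 + 4870)/(√(85 - 1)) = 26433/(√84) = 26433/((2*√21)) = 26433*(√21/42) = 8811*√21/14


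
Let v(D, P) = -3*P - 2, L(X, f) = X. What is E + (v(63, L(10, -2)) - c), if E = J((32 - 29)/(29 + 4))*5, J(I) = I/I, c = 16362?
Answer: -16389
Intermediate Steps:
v(D, P) = -2 - 3*P
J(I) = 1
E = 5 (E = 1*5 = 5)
E + (v(63, L(10, -2)) - c) = 5 + ((-2 - 3*10) - 1*16362) = 5 + ((-2 - 30) - 16362) = 5 + (-32 - 16362) = 5 - 16394 = -16389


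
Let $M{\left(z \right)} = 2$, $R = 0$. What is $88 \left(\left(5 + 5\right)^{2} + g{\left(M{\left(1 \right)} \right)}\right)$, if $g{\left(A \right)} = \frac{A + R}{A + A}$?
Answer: $8844$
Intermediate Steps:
$g{\left(A \right)} = \frac{1}{2}$ ($g{\left(A \right)} = \frac{A + 0}{A + A} = \frac{A}{2 A} = A \frac{1}{2 A} = \frac{1}{2}$)
$88 \left(\left(5 + 5\right)^{2} + g{\left(M{\left(1 \right)} \right)}\right) = 88 \left(\left(5 + 5\right)^{2} + \frac{1}{2}\right) = 88 \left(10^{2} + \frac{1}{2}\right) = 88 \left(100 + \frac{1}{2}\right) = 88 \cdot \frac{201}{2} = 8844$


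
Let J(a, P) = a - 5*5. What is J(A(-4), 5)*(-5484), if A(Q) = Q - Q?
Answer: 137100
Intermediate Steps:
A(Q) = 0
J(a, P) = -25 + a (J(a, P) = a - 25 = -25 + a)
J(A(-4), 5)*(-5484) = (-25 + 0)*(-5484) = -25*(-5484) = 137100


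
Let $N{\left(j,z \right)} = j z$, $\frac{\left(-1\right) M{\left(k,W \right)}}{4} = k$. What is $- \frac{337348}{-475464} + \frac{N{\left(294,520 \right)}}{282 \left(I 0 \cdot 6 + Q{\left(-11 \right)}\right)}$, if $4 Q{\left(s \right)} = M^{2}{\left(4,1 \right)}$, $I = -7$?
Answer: $\frac{18649951}{2031528} \approx 9.1803$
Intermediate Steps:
$M{\left(k,W \right)} = - 4 k$
$Q{\left(s \right)} = 64$ ($Q{\left(s \right)} = \frac{\left(\left(-4\right) 4\right)^{2}}{4} = \frac{\left(-16\right)^{2}}{4} = \frac{1}{4} \cdot 256 = 64$)
$- \frac{337348}{-475464} + \frac{N{\left(294,520 \right)}}{282 \left(I 0 \cdot 6 + Q{\left(-11 \right)}\right)} = - \frac{337348}{-475464} + \frac{294 \cdot 520}{282 \left(\left(-7\right) 0 \cdot 6 + 64\right)} = \left(-337348\right) \left(- \frac{1}{475464}\right) + \frac{152880}{282 \left(0 \cdot 6 + 64\right)} = \frac{7667}{10806} + \frac{152880}{282 \left(0 + 64\right)} = \frac{7667}{10806} + \frac{152880}{282 \cdot 64} = \frac{7667}{10806} + \frac{152880}{18048} = \frac{7667}{10806} + 152880 \cdot \frac{1}{18048} = \frac{7667}{10806} + \frac{3185}{376} = \frac{18649951}{2031528}$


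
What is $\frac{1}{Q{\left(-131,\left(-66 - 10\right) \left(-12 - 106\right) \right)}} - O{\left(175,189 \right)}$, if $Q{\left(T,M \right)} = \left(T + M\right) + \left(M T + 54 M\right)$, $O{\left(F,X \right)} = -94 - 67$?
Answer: $\frac{109753538}{681699} \approx 161.0$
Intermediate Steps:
$O{\left(F,X \right)} = -161$
$Q{\left(T,M \right)} = T + 55 M + M T$ ($Q{\left(T,M \right)} = \left(M + T\right) + \left(54 M + M T\right) = T + 55 M + M T$)
$\frac{1}{Q{\left(-131,\left(-66 - 10\right) \left(-12 - 106\right) \right)}} - O{\left(175,189 \right)} = \frac{1}{-131 + 55 \left(-66 - 10\right) \left(-12 - 106\right) + \left(-66 - 10\right) \left(-12 - 106\right) \left(-131\right)} - -161 = \frac{1}{-131 + 55 \left(\left(-76\right) \left(-118\right)\right) + \left(-76\right) \left(-118\right) \left(-131\right)} + 161 = \frac{1}{-131 + 55 \cdot 8968 + 8968 \left(-131\right)} + 161 = \frac{1}{-131 + 493240 - 1174808} + 161 = \frac{1}{-681699} + 161 = - \frac{1}{681699} + 161 = \frac{109753538}{681699}$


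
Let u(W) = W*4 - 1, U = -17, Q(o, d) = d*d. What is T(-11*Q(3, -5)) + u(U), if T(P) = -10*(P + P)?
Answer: 5431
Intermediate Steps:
Q(o, d) = d**2
T(P) = -20*P
u(W) = -1 + 4*W (u(W) = 4*W - 1 = -1 + 4*W)
T(-11*Q(3, -5)) + u(U) = -(-220)*(-5)**2 + (-1 + 4*(-17)) = -(-220)*25 + (-1 - 68) = -20*(-275) - 69 = 5500 - 69 = 5431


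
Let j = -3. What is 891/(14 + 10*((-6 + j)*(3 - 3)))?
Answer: 891/14 ≈ 63.643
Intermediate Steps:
891/(14 + 10*((-6 + j)*(3 - 3))) = 891/(14 + 10*((-6 - 3)*(3 - 3))) = 891/(14 + 10*(-9*0)) = 891/(14 + 10*0) = 891/(14 + 0) = 891/14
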